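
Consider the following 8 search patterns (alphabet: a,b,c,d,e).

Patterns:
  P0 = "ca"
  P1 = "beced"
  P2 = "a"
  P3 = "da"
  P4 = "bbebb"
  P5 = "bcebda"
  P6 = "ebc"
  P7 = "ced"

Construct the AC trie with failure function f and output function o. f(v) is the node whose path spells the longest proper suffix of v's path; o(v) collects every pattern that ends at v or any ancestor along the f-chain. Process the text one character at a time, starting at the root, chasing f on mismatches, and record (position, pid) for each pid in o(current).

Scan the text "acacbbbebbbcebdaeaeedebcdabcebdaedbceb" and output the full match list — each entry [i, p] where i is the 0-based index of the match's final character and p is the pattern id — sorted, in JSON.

Build:
Trie nodes:
  n0 'ε': a→8 b→3 c→1 d→9 e→20
  n1 'c': a→2 e→23
  n2 'ca': ·  ←P0
  n3 'b': b→11 c→15 e→4
  n4 'be': c→5
  n5 'bec': e→6
  n6 'bece': d→7
  n7 'beced': ·  ←P1
  n8 'a': ·  ←P2
  n9 'd': a→10
  n10 'da': ·  ←P3
  n11 'bb': e→12
  n12 'bbe': b→13
  n13 'bbeb': b→14
  n14 'bbebb': ·  ←P4
  n15 'bc': e→16
  n16 'bce': b→17
  n17 'bceb': d→18
  n18 'bcebd': a→19
  n19 'bcebda': ·  ←P5
  n20 'e': b→21
  n21 'eb': c→22
  n22 'ebc': ·  ←P6
  n23 'ce': d→24
  n24 'ced': ·  ←P7

BFS fail/out derivation:
  n1('c'): parent n0 fail=0; on 'c' 0 → fail=0;  out ∅∪∅=∅
  n3('b'): parent n0 fail=0; on 'b' 0 → fail=0;  out ∅∪∅=∅
  n8('a'): parent n0 fail=0; on 'a' 0 → fail=0;  out {2}∪∅={2}
  n9('d'): parent n0 fail=0; on 'd' 0 → fail=0;  out ∅∪∅=∅
  n20('e'): parent n0 fail=0; on 'e' 0 → fail=0;  out ∅∪∅=∅
  n2('ca'): parent n1 fail=0; on 'a' 0 → fail=8;  out {0}∪{2}={0,2}
  n4('be'): parent n3 fail=0; on 'e' 0 → fail=20;  out ∅∪∅=∅
  n10('da'): parent n9 fail=0; on 'a' 0 → fail=8;  out {3}∪{2}={2,3}
  n11('bb'): parent n3 fail=0; on 'b' 0 → fail=3;  out ∅∪∅=∅
  n15('bc'): parent n3 fail=0; on 'c' 0 → fail=1;  out ∅∪∅=∅
  n21('eb'): parent n20 fail=0; on 'b' 0 → fail=3;  out ∅∪∅=∅
  n23('ce'): parent n1 fail=0; on 'e' 0 → fail=20;  out ∅∪∅=∅
  n5('bec'): parent n4 fail=20; on 'c' 20→0 → fail=1;  out ∅∪∅=∅
  n12('bbe'): parent n11 fail=3; on 'e' 3 → fail=4;  out ∅∪∅=∅
  n16('bce'): parent n15 fail=1; on 'e' 1 → fail=23;  out ∅∪∅=∅
  n22('ebc'): parent n21 fail=3; on 'c' 3 → fail=15;  out {6}∪∅={6}
  n24('ced'): parent n23 fail=20; on 'd' 20→0 → fail=9;  out {7}∪∅={7}
  n6('bece'): parent n5 fail=1; on 'e' 1 → fail=23;  out ∅∪∅=∅
  n13('bbeb'): parent n12 fail=4; on 'b' 4→20 → fail=21;  out ∅∪∅=∅
  n17('bceb'): parent n16 fail=23; on 'b' 23→20 → fail=21;  out ∅∪∅=∅
  n7('beced'): parent n6 fail=23; on 'd' 23 → fail=24;  out {1}∪{7}={1,7}
  n14('bbebb'): parent n13 fail=21; on 'b' 21→3 → fail=11;  out {4}∪∅={4}
  n18('bcebd'): parent n17 fail=21; on 'd' 21→3→0 → fail=9;  out ∅∪∅=∅
  n19('bcebda'): parent n18 fail=9; on 'a' 9 → fail=10;  out {5}∪{2,3}={2,3,5}

Run:
[0] read 'a'  n0⇒n8  ** P2@[0:0]
[1] read 'c'  n8⇒n1 (via fail)
[2] read 'a'  n1⇒n2  ** P0@[1:2],P2@[2:2]
[3] read 'c'  n2⇒n1 (via fail)
[4] read 'b'  n1⇒n3 (via fail)
[5] read 'b'  n3⇒n11
[6] read 'b'  n11⇒n11 (via fail)
[7] read 'e'  n11⇒n12
[8] read 'b'  n12⇒n13
[9] read 'b'  n13⇒n14  ** P4@[5:9]
[10] read 'b'  n14⇒n11 (via fail)
[11] read 'c'  n11⇒n15 (via fail)
[12] read 'e'  n15⇒n16
[13] read 'b'  n16⇒n17
[14] read 'd'  n17⇒n18
[15] read 'a'  n18⇒n19  ** P2@[15:15],P3@[14:15],P5@[10:15]
[16] read 'e'  n19⇒n20 (via fail)
[17] read 'a'  n20⇒n8 (via fail)  ** P2@[17:17]
[18] read 'e'  n8⇒n20 (via fail)
[19] read 'e'  n20⇒n20 (via fail)
[20] read 'd'  n20⇒n9 (via fail)
[21] read 'e'  n9⇒n20 (via fail)
[22] read 'b'  n20⇒n21
[23] read 'c'  n21⇒n22  ** P6@[21:23]
[24] read 'd'  n22⇒n9 (via fail)
[25] read 'a'  n9⇒n10  ** P2@[25:25],P3@[24:25]
[26] read 'b'  n10⇒n3 (via fail)
[27] read 'c'  n3⇒n15
[28] read 'e'  n15⇒n16
[29] read 'b'  n16⇒n17
[30] read 'd'  n17⇒n18
[31] read 'a'  n18⇒n19  ** P2@[31:31],P3@[30:31],P5@[26:31]
[32] read 'e'  n19⇒n20 (via fail)
[33] read 'd'  n20⇒n9 (via fail)
[34] read 'b'  n9⇒n3 (via fail)
[35] read 'c'  n3⇒n15
[36] read 'e'  n15⇒n16
[37] read 'b'  n16⇒n17

Result: [[0,2],[2,0],[2,2],[9,4],[15,2],[15,3],[15,5],[17,2],[23,6],[25,2],[25,3],[31,2],[31,3],[31,5]]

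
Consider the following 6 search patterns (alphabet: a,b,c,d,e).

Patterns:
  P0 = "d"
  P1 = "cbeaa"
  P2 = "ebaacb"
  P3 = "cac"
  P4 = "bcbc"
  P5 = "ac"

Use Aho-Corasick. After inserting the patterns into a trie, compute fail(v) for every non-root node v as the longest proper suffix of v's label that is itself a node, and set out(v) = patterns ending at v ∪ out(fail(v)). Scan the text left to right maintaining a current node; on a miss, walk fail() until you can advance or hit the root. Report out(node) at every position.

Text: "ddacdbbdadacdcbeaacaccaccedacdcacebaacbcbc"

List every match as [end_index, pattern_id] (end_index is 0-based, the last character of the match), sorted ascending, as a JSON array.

Construct AC machine:
Trie nodes:
  0='ε' goto a→19 b→15 c→2 d→1 e→7
  1='d' goto ·  ←P0
  2='c' goto a→13 b→3
  3='cb' goto e→4
  4='cbe' goto a→5
  5='cbea' goto a→6
  6='cbeaa' goto ·  ←P1
  7='e' goto b→8
  8='eb' goto a→9
  9='eba' goto a→10
  10='ebaa' goto c→11
  11='ebaac' goto b→12
  12='ebaacb' goto ·  ←P2
  13='ca' goto c→14
  14='cac' goto ·  ←P3
  15='b' goto c→16
  16='bc' goto b→17
  17='bcb' goto c→18
  18='bcbc' goto ·  ←P4
  19='a' goto c→20
  20='ac' goto ·  ←P5

Failure links (BFS by depth):
  fail(1) 'd': from fail(0)=0 chase 'd': 0 ⇒ 0;  out={0}∪out(0)={0}
  fail(2) 'c': from fail(0)=0 chase 'c': 0 ⇒ 0;  out=∅∪out(0)=∅
  fail(7) 'e': from fail(0)=0 chase 'e': 0 ⇒ 0;  out=∅∪out(0)=∅
  fail(15) 'b': from fail(0)=0 chase 'b': 0 ⇒ 0;  out=∅∪out(0)=∅
  fail(19) 'a': from fail(0)=0 chase 'a': 0 ⇒ 0;  out=∅∪out(0)=∅
  fail(3) 'cb': from fail(2)=0 chase 'b': 0 ⇒ 15;  out=∅∪out(15)=∅
  fail(8) 'eb': from fail(7)=0 chase 'b': 0 ⇒ 15;  out=∅∪out(15)=∅
  fail(13) 'ca': from fail(2)=0 chase 'a': 0 ⇒ 19;  out=∅∪out(19)=∅
  fail(16) 'bc': from fail(15)=0 chase 'c': 0 ⇒ 2;  out=∅∪out(2)=∅
  fail(20) 'ac': from fail(19)=0 chase 'c': 0 ⇒ 2;  out={5}∪out(2)={5}
  fail(4) 'cbe': from fail(3)=15 chase 'e': 15→0 ⇒ 7;  out=∅∪out(7)=∅
  fail(9) 'eba': from fail(8)=15 chase 'a': 15→0 ⇒ 19;  out=∅∪out(19)=∅
  fail(14) 'cac': from fail(13)=19 chase 'c': 19 ⇒ 20;  out={3}∪out(20)={3,5}
  fail(17) 'bcb': from fail(16)=2 chase 'b': 2 ⇒ 3;  out=∅∪out(3)=∅
  fail(5) 'cbea': from fail(4)=7 chase 'a': 7→0 ⇒ 19;  out=∅∪out(19)=∅
  fail(10) 'ebaa': from fail(9)=19 chase 'a': 19→0 ⇒ 19;  out=∅∪out(19)=∅
  fail(18) 'bcbc': from fail(17)=3 chase 'c': 3→15 ⇒ 16;  out={4}∪out(16)={4}
  fail(6) 'cbeaa': from fail(5)=19 chase 'a': 19→0 ⇒ 19;  out={1}∪out(19)={1}
  fail(11) 'ebaac': from fail(10)=19 chase 'c': 19 ⇒ 20;  out=∅∪out(20)={5}
  fail(12) 'ebaacb': from fail(11)=20 chase 'b': 20→2 ⇒ 3;  out={2}∪out(3)={2}

Scan:
pos 0 'd': at 1  emit P0@[0:0]
pos 1 'd': at 1 (via fail)  emit P0@[1:1]
pos 2 'a': at 19 (via fail)
pos 3 'c': at 20  emit P5@[2:3]
pos 4 'd': at 1 (via fail)  emit P0@[4:4]
pos 5 'b': at 15 (via fail)
pos 6 'b': at 15 (via fail)
pos 7 'd': at 1 (via fail)  emit P0@[7:7]
pos 8 'a': at 19 (via fail)
pos 9 'd': at 1 (via fail)  emit P0@[9:9]
pos 10 'a': at 19 (via fail)
pos 11 'c': at 20  emit P5@[10:11]
pos 12 'd': at 1 (via fail)  emit P0@[12:12]
pos 13 'c': at 2 (via fail)
pos 14 'b': at 3
pos 15 'e': at 4
pos 16 'a': at 5
pos 17 'a': at 6  emit P1@[13:17]
pos 18 'c': at 20 (via fail)  emit P5@[17:18]
pos 19 'a': at 13 (via fail)
pos 20 'c': at 14  emit P3@[18:20],P5@[19:20]
pos 21 'c': at 2 (via fail)
pos 22 'a': at 13
pos 23 'c': at 14  emit P3@[21:23],P5@[22:23]
pos 24 'c': at 2 (via fail)
pos 25 'e': at 7 (via fail)
pos 26 'd': at 1 (via fail)  emit P0@[26:26]
pos 27 'a': at 19 (via fail)
pos 28 'c': at 20  emit P5@[27:28]
pos 29 'd': at 1 (via fail)  emit P0@[29:29]
pos 30 'c': at 2 (via fail)
pos 31 'a': at 13
pos 32 'c': at 14  emit P3@[30:32],P5@[31:32]
pos 33 'e': at 7 (via fail)
pos 34 'b': at 8
pos 35 'a': at 9
pos 36 'a': at 10
pos 37 'c': at 11  emit P5@[36:37]
pos 38 'b': at 12  emit P2@[33:38]
pos 39 'c': at 16 (via fail)
pos 40 'b': at 17
pos 41 'c': at 18  emit P4@[38:41]

All matches (sorted): [[0,0],[1,0],[3,5],[4,0],[7,0],[9,0],[11,5],[12,0],[17,1],[18,5],[20,3],[20,5],[23,3],[23,5],[26,0],[28,5],[29,0],[32,3],[32,5],[37,5],[38,2],[41,4]]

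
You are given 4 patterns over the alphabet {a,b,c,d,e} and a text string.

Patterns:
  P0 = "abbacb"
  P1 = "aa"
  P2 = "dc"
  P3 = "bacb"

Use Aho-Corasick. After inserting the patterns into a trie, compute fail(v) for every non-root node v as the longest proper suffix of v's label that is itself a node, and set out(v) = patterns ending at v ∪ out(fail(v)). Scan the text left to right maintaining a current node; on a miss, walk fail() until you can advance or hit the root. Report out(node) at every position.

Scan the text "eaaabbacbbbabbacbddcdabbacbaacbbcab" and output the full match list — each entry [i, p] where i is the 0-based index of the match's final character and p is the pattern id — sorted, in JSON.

Build:
Trie nodes:
  0='ε' goto a→1 b→10 d→8
  1='a' goto a→7 b→2
  2='ab' goto b→3
  3='abb' goto a→4
  4='abba' goto c→5
  5='abbac' goto b→6
  6='abbacb' goto ·  [P0 ends]
  7='aa' goto ·  [P1 ends]
  8='d' goto c→9
  9='dc' goto ·  [P2 ends]
  10='b' goto a→11
  11='ba' goto c→12
  12='bac' goto b→13
  13='bacb' goto ·  [P3 ends]

BFS fail/out derivation:
  n1('a'): parent n0 fail=0; on 'a' 0 → fail=0;  out ∅∪∅=∅
  n8('d'): parent n0 fail=0; on 'd' 0 → fail=0;  out ∅∪∅=∅
  n10('b'): parent n0 fail=0; on 'b' 0 → fail=0;  out ∅∪∅=∅
  n2('ab'): parent n1 fail=0; on 'b' 0 → fail=10;  out ∅∪∅=∅
  n7('aa'): parent n1 fail=0; on 'a' 0 → fail=1;  out {1}∪∅={1}
  n9('dc'): parent n8 fail=0; on 'c' 0 → fail=0;  out {2}∪∅={2}
  n11('ba'): parent n10 fail=0; on 'a' 0 → fail=1;  out ∅∪∅=∅
  n3('abb'): parent n2 fail=10; on 'b' 10→0 → fail=10;  out ∅∪∅=∅
  n12('bac'): parent n11 fail=1; on 'c' 1→0 → fail=0;  out ∅∪∅=∅
  n4('abba'): parent n3 fail=10; on 'a' 10 → fail=11;  out ∅∪∅=∅
  n13('bacb'): parent n12 fail=0; on 'b' 0 → fail=10;  out {3}∪∅={3}
  n5('abbac'): parent n4 fail=11; on 'c' 11 → fail=12;  out ∅∪∅=∅
  n6('abbacb'): parent n5 fail=12; on 'b' 12 → fail=13;  out {0}∪{3}={0,3}

Scan:
i=0 'e': node 0→0
i=1 'a': node 0→1
i=2 'a': node 1→7  → match P1@[1:2]
i=3 'a': node 7→7 (via fail)  → match P1@[2:3]
i=4 'b': node 7→2 (via fail)
i=5 'b': node 2→3
i=6 'a': node 3→4
i=7 'c': node 4→5
i=8 'b': node 5→6  → match P0@[3:8],P3@[5:8]
i=9 'b': node 6→10 (via fail)
i=10 'b': node 10→10 (via fail)
i=11 'a': node 10→11
i=12 'b': node 11→2 (via fail)
i=13 'b': node 2→3
i=14 'a': node 3→4
i=15 'c': node 4→5
i=16 'b': node 5→6  → match P0@[11:16],P3@[13:16]
i=17 'd': node 6→8 (via fail)
i=18 'd': node 8→8 (via fail)
i=19 'c': node 8→9  → match P2@[18:19]
i=20 'd': node 9→8 (via fail)
i=21 'a': node 8→1 (via fail)
i=22 'b': node 1→2
i=23 'b': node 2→3
i=24 'a': node 3→4
i=25 'c': node 4→5
i=26 'b': node 5→6  → match P0@[21:26],P3@[23:26]
i=27 'a': node 6→11 (via fail)
i=28 'a': node 11→7 (via fail)  → match P1@[27:28]
i=29 'c': node 7→0 (via fail)
i=30 'b': node 0→10
i=31 'b': node 10→10 (via fail)
i=32 'c': node 10→0 (via fail)
i=33 'a': node 0→1
i=34 'b': node 1→2

All matches (sorted): [[2,1],[3,1],[8,0],[8,3],[16,0],[16,3],[19,2],[26,0],[26,3],[28,1]]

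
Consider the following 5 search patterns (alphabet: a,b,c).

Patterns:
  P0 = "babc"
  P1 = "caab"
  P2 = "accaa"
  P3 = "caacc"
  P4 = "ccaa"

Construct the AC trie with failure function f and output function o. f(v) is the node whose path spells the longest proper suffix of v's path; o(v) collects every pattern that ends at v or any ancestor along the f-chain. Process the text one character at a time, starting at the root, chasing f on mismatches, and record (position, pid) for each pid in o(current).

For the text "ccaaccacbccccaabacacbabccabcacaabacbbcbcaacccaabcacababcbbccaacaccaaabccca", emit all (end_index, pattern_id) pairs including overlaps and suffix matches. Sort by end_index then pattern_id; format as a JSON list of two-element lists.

Build:
Trie nodes:
  n0 'ε': a→9 b→1 c→5
  n1 'b': a→2
  n2 'ba': b→3
  n3 'bab': c→4
  n4 'babc': ·  [P0 ends]
  n5 'c': a→6 c→16
  n6 'ca': a→7
  n7 'caa': b→8 c→14
  n8 'caab': ·  [P1 ends]
  n9 'a': c→10
  n10 'ac': c→11
  n11 'acc': a→12
  n12 'acca': a→13
  n13 'accaa': ·  [P2 ends]
  n14 'caac': c→15
  n15 'caacc': ·  [P3 ends]
  n16 'cc': a→17
  n17 'cca': a→18
  n18 'ccaa': ·  [P4 ends]

BFS fail/out derivation:
  fail(1) 'b': from fail(0)=0 chase 'b': 0 ⇒ 0;  out=∅∪out(0)=∅
  fail(5) 'c': from fail(0)=0 chase 'c': 0 ⇒ 0;  out=∅∪out(0)=∅
  fail(9) 'a': from fail(0)=0 chase 'a': 0 ⇒ 0;  out=∅∪out(0)=∅
  fail(2) 'ba': from fail(1)=0 chase 'a': 0 ⇒ 9;  out=∅∪out(9)=∅
  fail(6) 'ca': from fail(5)=0 chase 'a': 0 ⇒ 9;  out=∅∪out(9)=∅
  fail(10) 'ac': from fail(9)=0 chase 'c': 0 ⇒ 5;  out=∅∪out(5)=∅
  fail(16) 'cc': from fail(5)=0 chase 'c': 0 ⇒ 5;  out=∅∪out(5)=∅
  fail(3) 'bab': from fail(2)=9 chase 'b': 9→0 ⇒ 1;  out=∅∪out(1)=∅
  fail(7) 'caa': from fail(6)=9 chase 'a': 9→0 ⇒ 9;  out=∅∪out(9)=∅
  fail(11) 'acc': from fail(10)=5 chase 'c': 5 ⇒ 16;  out=∅∪out(16)=∅
  fail(17) 'cca': from fail(16)=5 chase 'a': 5 ⇒ 6;  out=∅∪out(6)=∅
  fail(4) 'babc': from fail(3)=1 chase 'c': 1→0 ⇒ 5;  out={0}∪out(5)={0}
  fail(8) 'caab': from fail(7)=9 chase 'b': 9→0 ⇒ 1;  out={1}∪out(1)={1}
  fail(12) 'acca': from fail(11)=16 chase 'a': 16 ⇒ 17;  out=∅∪out(17)=∅
  fail(14) 'caac': from fail(7)=9 chase 'c': 9 ⇒ 10;  out=∅∪out(10)=∅
  fail(18) 'ccaa': from fail(17)=6 chase 'a': 6 ⇒ 7;  out={4}∪out(7)={4}
  fail(13) 'accaa': from fail(12)=17 chase 'a': 17 ⇒ 18;  out={2}∪out(18)={2,4}
  fail(15) 'caacc': from fail(14)=10 chase 'c': 10 ⇒ 11;  out={3}∪out(11)={3}

Scan:
i=0 'c': node 0→5
i=1 'c': node 5→16
i=2 'a': node 16→17
i=3 'a': node 17→18  emit P4@[0:3]
i=4 'c': node 18→14 ·f
i=5 'c': node 14→15  emit P3@[1:5]
i=6 'a': node 15→12 ·f
i=7 'c': node 12→10 ·f
i=8 'b': node 10→1 ·f
i=9 'c': node 1→5 ·f
i=10 'c': node 5→16
i=11 'c': node 16→16 ·f
i=12 'c': node 16→16 ·f
i=13 'a': node 16→17
i=14 'a': node 17→18  emit P4@[11:14]
i=15 'b': node 18→8 ·f  emit P1@[12:15]
i=16 'a': node 8→2 ·f
i=17 'c': node 2→10 ·f
i=18 'a': node 10→6 ·f
i=19 'c': node 6→10 ·f
i=20 'b': node 10→1 ·f
i=21 'a': node 1→2
i=22 'b': node 2→3
i=23 'c': node 3→4  emit P0@[20:23]
i=24 'c': node 4→16 ·f
i=25 'a': node 16→17
i=26 'b': node 17→1 ·f
i=27 'c': node 1→5 ·f
i=28 'a': node 5→6
i=29 'c': node 6→10 ·f
i=30 'a': node 10→6 ·f
i=31 'a': node 6→7
i=32 'b': node 7→8  emit P1@[29:32]
i=33 'a': node 8→2 ·f
i=34 'c': node 2→10 ·f
i=35 'b': node 10→1 ·f
i=36 'b': node 1→1 ·f
i=37 'c': node 1→5 ·f
i=38 'b': node 5→1 ·f
i=39 'c': node 1→5 ·f
i=40 'a': node 5→6
i=41 'a': node 6→7
i=42 'c': node 7→14
i=43 'c': node 14→15  emit P3@[39:43]
i=44 'c': node 15→16 ·f
i=45 'a': node 16→17
i=46 'a': node 17→18  emit P4@[43:46]
i=47 'b': node 18→8 ·f  emit P1@[44:47]
i=48 'c': node 8→5 ·f
i=49 'a': node 5→6
i=50 'c': node 6→10 ·f
i=51 'a': node 10→6 ·f
i=52 'b': node 6→1 ·f
i=53 'a': node 1→2
i=54 'b': node 2→3
i=55 'c': node 3→4  emit P0@[52:55]
i=56 'b': node 4→1 ·f
i=57 'b': node 1→1 ·f
i=58 'c': node 1→5 ·f
i=59 'c': node 5→16
i=60 'a': node 16→17
i=61 'a': node 17→18  emit P4@[58:61]
i=62 'c': node 18→14 ·f
i=63 'a': node 14→6 ·f
i=64 'c': node 6→10 ·f
i=65 'c': node 10→11
i=66 'a': node 11→12
i=67 'a': node 12→13  emit P2@[63:67],P4@[64:67]
i=68 'a': node 13→9 ·f
i=69 'b': node 9→1 ·f
i=70 'c': node 1→5 ·f
i=71 'c': node 5→16
i=72 'c': node 16→16 ·f
i=73 'a': node 16→17

Matches: [[3,4],[5,3],[14,4],[15,1],[23,0],[32,1],[43,3],[46,4],[47,1],[55,0],[61,4],[67,2],[67,4]]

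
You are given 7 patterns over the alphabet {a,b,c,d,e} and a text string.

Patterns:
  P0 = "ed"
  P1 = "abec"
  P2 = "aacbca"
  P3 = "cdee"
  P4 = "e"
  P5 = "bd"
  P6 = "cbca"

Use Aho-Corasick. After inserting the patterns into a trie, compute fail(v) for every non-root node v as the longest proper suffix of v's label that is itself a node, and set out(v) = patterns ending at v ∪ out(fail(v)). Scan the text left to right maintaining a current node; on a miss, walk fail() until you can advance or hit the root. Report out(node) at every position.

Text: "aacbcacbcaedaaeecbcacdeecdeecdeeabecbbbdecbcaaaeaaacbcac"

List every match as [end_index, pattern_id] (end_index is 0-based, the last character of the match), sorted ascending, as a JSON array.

Construct AC machine:
Trie (insert patterns):
  n0 'ε': a→3 b→16 c→12 e→1
  n1 'e': d→2  ←P4
  n2 'ed': ·  ←P0
  n3 'a': a→7 b→4
  n4 'ab': e→5
  n5 'abe': c→6
  n6 'abec': ·  ←P1
  n7 'aa': c→8
  n8 'aac': b→9
  n9 'aacb': c→10
  n10 'aacbc': a→11
  n11 'aacbca': ·  ←P2
  n12 'c': b→18 d→13
  n13 'cd': e→14
  n14 'cde': e→15
  n15 'cdee': ·  ←P3
  n16 'b': d→17
  n17 'bd': ·  ←P5
  n18 'cb': c→19
  n19 'cbc': a→20
  n20 'cbca': ·  ←P6

Failure links (BFS by depth):
  fail(1) 'e': from fail(0)=0 chase 'e': 0 ⇒ 0;  out={4}∪out(0)={4}
  fail(3) 'a': from fail(0)=0 chase 'a': 0 ⇒ 0;  out=∅∪out(0)=∅
  fail(12) 'c': from fail(0)=0 chase 'c': 0 ⇒ 0;  out=∅∪out(0)=∅
  fail(16) 'b': from fail(0)=0 chase 'b': 0 ⇒ 0;  out=∅∪out(0)=∅
  fail(2) 'ed': from fail(1)=0 chase 'd': 0 ⇒ 0;  out={0}∪out(0)={0}
  fail(4) 'ab': from fail(3)=0 chase 'b': 0 ⇒ 16;  out=∅∪out(16)=∅
  fail(7) 'aa': from fail(3)=0 chase 'a': 0 ⇒ 3;  out=∅∪out(3)=∅
  fail(13) 'cd': from fail(12)=0 chase 'd': 0 ⇒ 0;  out=∅∪out(0)=∅
  fail(17) 'bd': from fail(16)=0 chase 'd': 0 ⇒ 0;  out={5}∪out(0)={5}
  fail(18) 'cb': from fail(12)=0 chase 'b': 0 ⇒ 16;  out=∅∪out(16)=∅
  fail(5) 'abe': from fail(4)=16 chase 'e': 16→0 ⇒ 1;  out=∅∪out(1)={4}
  fail(8) 'aac': from fail(7)=3 chase 'c': 3→0 ⇒ 12;  out=∅∪out(12)=∅
  fail(14) 'cde': from fail(13)=0 chase 'e': 0 ⇒ 1;  out=∅∪out(1)={4}
  fail(19) 'cbc': from fail(18)=16 chase 'c': 16→0 ⇒ 12;  out=∅∪out(12)=∅
  fail(6) 'abec': from fail(5)=1 chase 'c': 1→0 ⇒ 12;  out={1}∪out(12)={1}
  fail(9) 'aacb': from fail(8)=12 chase 'b': 12 ⇒ 18;  out=∅∪out(18)=∅
  fail(15) 'cdee': from fail(14)=1 chase 'e': 1→0 ⇒ 1;  out={3}∪out(1)={3,4}
  fail(20) 'cbca': from fail(19)=12 chase 'a': 12→0 ⇒ 3;  out={6}∪out(3)={6}
  fail(10) 'aacbc': from fail(9)=18 chase 'c': 18 ⇒ 19;  out=∅∪out(19)=∅
  fail(11) 'aacbca': from fail(10)=19 chase 'a': 19 ⇒ 20;  out={2}∪out(20)={2,6}

Text stream:
[0] read 'a'  n0⇒n3
[1] read 'a'  n3⇒n7
[2] read 'c'  n7⇒n8
[3] read 'b'  n8⇒n9
[4] read 'c'  n9⇒n10
[5] read 'a'  n10⇒n11  → match P2@[0:5],P6@[2:5]
[6] read 'c'  n11⇒n12 (fail-walked)
[7] read 'b'  n12⇒n18
[8] read 'c'  n18⇒n19
[9] read 'a'  n19⇒n20  → match P6@[6:9]
[10] read 'e'  n20⇒n1 (fail-walked)  → match P4@[10:10]
[11] read 'd'  n1⇒n2  → match P0@[10:11]
[12] read 'a'  n2⇒n3 (fail-walked)
[13] read 'a'  n3⇒n7
[14] read 'e'  n7⇒n1 (fail-walked)  → match P4@[14:14]
[15] read 'e'  n1⇒n1 (fail-walked)  → match P4@[15:15]
[16] read 'c'  n1⇒n12 (fail-walked)
[17] read 'b'  n12⇒n18
[18] read 'c'  n18⇒n19
[19] read 'a'  n19⇒n20  → match P6@[16:19]
[20] read 'c'  n20⇒n12 (fail-walked)
[21] read 'd'  n12⇒n13
[22] read 'e'  n13⇒n14  → match P4@[22:22]
[23] read 'e'  n14⇒n15  → match P3@[20:23],P4@[23:23]
[24] read 'c'  n15⇒n12 (fail-walked)
[25] read 'd'  n12⇒n13
[26] read 'e'  n13⇒n14  → match P4@[26:26]
[27] read 'e'  n14⇒n15  → match P3@[24:27],P4@[27:27]
[28] read 'c'  n15⇒n12 (fail-walked)
[29] read 'd'  n12⇒n13
[30] read 'e'  n13⇒n14  → match P4@[30:30]
[31] read 'e'  n14⇒n15  → match P3@[28:31],P4@[31:31]
[32] read 'a'  n15⇒n3 (fail-walked)
[33] read 'b'  n3⇒n4
[34] read 'e'  n4⇒n5  → match P4@[34:34]
[35] read 'c'  n5⇒n6  → match P1@[32:35]
[36] read 'b'  n6⇒n18 (fail-walked)
[37] read 'b'  n18⇒n16 (fail-walked)
[38] read 'b'  n16⇒n16 (fail-walked)
[39] read 'd'  n16⇒n17  → match P5@[38:39]
[40] read 'e'  n17⇒n1 (fail-walked)  → match P4@[40:40]
[41] read 'c'  n1⇒n12 (fail-walked)
[42] read 'b'  n12⇒n18
[43] read 'c'  n18⇒n19
[44] read 'a'  n19⇒n20  → match P6@[41:44]
[45] read 'a'  n20⇒n7 (fail-walked)
[46] read 'a'  n7⇒n7 (fail-walked)
[47] read 'e'  n7⇒n1 (fail-walked)  → match P4@[47:47]
[48] read 'a'  n1⇒n3 (fail-walked)
[49] read 'a'  n3⇒n7
[50] read 'a'  n7⇒n7 (fail-walked)
[51] read 'c'  n7⇒n8
[52] read 'b'  n8⇒n9
[53] read 'c'  n9⇒n10
[54] read 'a'  n10⇒n11  → match P2@[49:54],P6@[51:54]
[55] read 'c'  n11⇒n12 (fail-walked)

Result: [[5,2],[5,6],[9,6],[10,4],[11,0],[14,4],[15,4],[19,6],[22,4],[23,3],[23,4],[26,4],[27,3],[27,4],[30,4],[31,3],[31,4],[34,4],[35,1],[39,5],[40,4],[44,6],[47,4],[54,2],[54,6]]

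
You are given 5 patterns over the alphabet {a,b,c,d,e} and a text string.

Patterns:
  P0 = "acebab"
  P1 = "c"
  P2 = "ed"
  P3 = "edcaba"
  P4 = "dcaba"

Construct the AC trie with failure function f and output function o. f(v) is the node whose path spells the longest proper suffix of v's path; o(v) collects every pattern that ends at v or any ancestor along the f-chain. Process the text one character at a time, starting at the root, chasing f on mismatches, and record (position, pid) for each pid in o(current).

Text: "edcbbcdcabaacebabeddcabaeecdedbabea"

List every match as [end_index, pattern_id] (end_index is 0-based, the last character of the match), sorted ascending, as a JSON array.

Construct AC machine:
Trie nodes:
  n0 'ε': a→1 c→7 d→14 e→8
  n1 'a': c→2
  n2 'ac': e→3
  n3 'ace': b→4
  n4 'aceb': a→5
  n5 'aceba': b→6
  n6 'acebab': ·  [P0 ends]
  n7 'c': ·  [P1 ends]
  n8 'e': d→9
  n9 'ed': c→10  [P2 ends]
  n10 'edc': a→11
  n11 'edca': b→12
  n12 'edcab': a→13
  n13 'edcaba': ·  [P3 ends]
  n14 'd': c→15
  n15 'dc': a→16
  n16 'dca': b→17
  n17 'dcab': a→18
  n18 'dcaba': ·  [P4 ends]

BFS fail/out derivation:
  fail(1) 'a': from fail(0)=0 chase 'a': 0 ⇒ 0;  out=∅∪out(0)=∅
  fail(7) 'c': from fail(0)=0 chase 'c': 0 ⇒ 0;  out={1}∪out(0)={1}
  fail(8) 'e': from fail(0)=0 chase 'e': 0 ⇒ 0;  out=∅∪out(0)=∅
  fail(14) 'd': from fail(0)=0 chase 'd': 0 ⇒ 0;  out=∅∪out(0)=∅
  fail(2) 'ac': from fail(1)=0 chase 'c': 0 ⇒ 7;  out=∅∪out(7)={1}
  fail(9) 'ed': from fail(8)=0 chase 'd': 0 ⇒ 14;  out={2}∪out(14)={2}
  fail(15) 'dc': from fail(14)=0 chase 'c': 0 ⇒ 7;  out=∅∪out(7)={1}
  fail(3) 'ace': from fail(2)=7 chase 'e': 7→0 ⇒ 8;  out=∅∪out(8)=∅
  fail(10) 'edc': from fail(9)=14 chase 'c': 14 ⇒ 15;  out=∅∪out(15)={1}
  fail(16) 'dca': from fail(15)=7 chase 'a': 7→0 ⇒ 1;  out=∅∪out(1)=∅
  fail(4) 'aceb': from fail(3)=8 chase 'b': 8→0 ⇒ 0;  out=∅∪out(0)=∅
  fail(11) 'edca': from fail(10)=15 chase 'a': 15 ⇒ 16;  out=∅∪out(16)=∅
  fail(17) 'dcab': from fail(16)=1 chase 'b': 1→0 ⇒ 0;  out=∅∪out(0)=∅
  fail(5) 'aceba': from fail(4)=0 chase 'a': 0 ⇒ 1;  out=∅∪out(1)=∅
  fail(12) 'edcab': from fail(11)=16 chase 'b': 16 ⇒ 17;  out=∅∪out(17)=∅
  fail(18) 'dcaba': from fail(17)=0 chase 'a': 0 ⇒ 1;  out={4}∪out(1)={4}
  fail(6) 'acebab': from fail(5)=1 chase 'b': 1→0 ⇒ 0;  out={0}∪out(0)={0}
  fail(13) 'edcaba': from fail(12)=17 chase 'a': 17 ⇒ 18;  out={3}∪out(18)={3,4}

Text stream:
i=0 'e': node 0→8
i=1 'd': node 8→9  → match P2@[0:1]
i=2 'c': node 9→10  → match P1@[2:2]
i=3 'b': node 10→0 (fail-walked)
i=4 'b': node 0→0
i=5 'c': node 0→7  → match P1@[5:5]
i=6 'd': node 7→14 (fail-walked)
i=7 'c': node 14→15  → match P1@[7:7]
i=8 'a': node 15→16
i=9 'b': node 16→17
i=10 'a': node 17→18  → match P4@[6:10]
i=11 'a': node 18→1 (fail-walked)
i=12 'c': node 1→2  → match P1@[12:12]
i=13 'e': node 2→3
i=14 'b': node 3→4
i=15 'a': node 4→5
i=16 'b': node 5→6  → match P0@[11:16]
i=17 'e': node 6→8 (fail-walked)
i=18 'd': node 8→9  → match P2@[17:18]
i=19 'd': node 9→14 (fail-walked)
i=20 'c': node 14→15  → match P1@[20:20]
i=21 'a': node 15→16
i=22 'b': node 16→17
i=23 'a': node 17→18  → match P4@[19:23]
i=24 'e': node 18→8 (fail-walked)
i=25 'e': node 8→8 (fail-walked)
i=26 'c': node 8→7 (fail-walked)  → match P1@[26:26]
i=27 'd': node 7→14 (fail-walked)
i=28 'e': node 14→8 (fail-walked)
i=29 'd': node 8→9  → match P2@[28:29]
i=30 'b': node 9→0 (fail-walked)
i=31 'a': node 0→1
i=32 'b': node 1→0 (fail-walked)
i=33 'e': node 0→8
i=34 'a': node 8→1 (fail-walked)

Result: [[1,2],[2,1],[5,1],[7,1],[10,4],[12,1],[16,0],[18,2],[20,1],[23,4],[26,1],[29,2]]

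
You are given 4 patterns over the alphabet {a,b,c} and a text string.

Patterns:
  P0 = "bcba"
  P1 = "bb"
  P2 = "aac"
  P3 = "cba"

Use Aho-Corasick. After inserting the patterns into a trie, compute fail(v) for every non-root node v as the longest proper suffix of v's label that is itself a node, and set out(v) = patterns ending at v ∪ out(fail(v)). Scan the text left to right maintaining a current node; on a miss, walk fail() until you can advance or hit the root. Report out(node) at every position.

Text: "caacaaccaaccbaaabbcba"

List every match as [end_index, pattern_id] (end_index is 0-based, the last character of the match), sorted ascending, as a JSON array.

Construct AC machine:
Trie nodes:
  0='ε' goto a→6 b→1 c→9
  1='b' goto b→5 c→2
  2='bc' goto b→3
  3='bcb' goto a→4
  4='bcba' goto ·  [P0 ends]
  5='bb' goto ·  [P1 ends]
  6='a' goto a→7
  7='aa' goto c→8
  8='aac' goto ·  [P2 ends]
  9='c' goto b→10
  10='cb' goto a→11
  11='cba' goto ·  [P3 ends]

BFS fail/out derivation:
  n1('b'): parent n0 fail=0; on 'b' 0 → fail=0;  out ∅∪∅=∅
  n6('a'): parent n0 fail=0; on 'a' 0 → fail=0;  out ∅∪∅=∅
  n9('c'): parent n0 fail=0; on 'c' 0 → fail=0;  out ∅∪∅=∅
  n2('bc'): parent n1 fail=0; on 'c' 0 → fail=9;  out ∅∪∅=∅
  n5('bb'): parent n1 fail=0; on 'b' 0 → fail=1;  out {1}∪∅={1}
  n7('aa'): parent n6 fail=0; on 'a' 0 → fail=6;  out ∅∪∅=∅
  n10('cb'): parent n9 fail=0; on 'b' 0 → fail=1;  out ∅∪∅=∅
  n3('bcb'): parent n2 fail=9; on 'b' 9 → fail=10;  out ∅∪∅=∅
  n8('aac'): parent n7 fail=6; on 'c' 6→0 → fail=9;  out {2}∪∅={2}
  n11('cba'): parent n10 fail=1; on 'a' 1→0 → fail=6;  out {3}∪∅={3}
  n4('bcba'): parent n3 fail=10; on 'a' 10 → fail=11;  out {0}∪{3}={0,3}

Run:
pos 0 'c': at 9
pos 1 'a': at 6 (fail-walked)
pos 2 'a': at 7
pos 3 'c': at 8  emit P2@[1:3]
pos 4 'a': at 6 (fail-walked)
pos 5 'a': at 7
pos 6 'c': at 8  emit P2@[4:6]
pos 7 'c': at 9 (fail-walked)
pos 8 'a': at 6 (fail-walked)
pos 9 'a': at 7
pos 10 'c': at 8  emit P2@[8:10]
pos 11 'c': at 9 (fail-walked)
pos 12 'b': at 10
pos 13 'a': at 11  emit P3@[11:13]
pos 14 'a': at 7 (fail-walked)
pos 15 'a': at 7 (fail-walked)
pos 16 'b': at 1 (fail-walked)
pos 17 'b': at 5  emit P1@[16:17]
pos 18 'c': at 2 (fail-walked)
pos 19 'b': at 3
pos 20 'a': at 4  emit P0@[17:20],P3@[18:20]

Result: [[3,2],[6,2],[10,2],[13,3],[17,1],[20,0],[20,3]]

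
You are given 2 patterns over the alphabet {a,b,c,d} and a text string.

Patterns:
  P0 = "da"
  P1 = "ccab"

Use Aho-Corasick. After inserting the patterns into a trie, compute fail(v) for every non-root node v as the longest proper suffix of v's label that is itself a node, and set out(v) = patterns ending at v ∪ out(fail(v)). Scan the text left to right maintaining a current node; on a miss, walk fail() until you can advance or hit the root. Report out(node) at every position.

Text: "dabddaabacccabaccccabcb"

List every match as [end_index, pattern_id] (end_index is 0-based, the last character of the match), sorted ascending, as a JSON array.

Build:
Trie (insert patterns):
  0='ε' goto c→3 d→1
  1='d' goto a→2
  2='da' goto ·  ←P0
  3='c' goto c→4
  4='cc' goto a→5
  5='cca' goto b→6
  6='ccab' goto ·  ←P1

Failure links (BFS by depth):
  n1('d'): parent n0 fail=0; on 'd' 0 → fail=0;  out ∅∪∅=∅
  n3('c'): parent n0 fail=0; on 'c' 0 → fail=0;  out ∅∪∅=∅
  n2('da'): parent n1 fail=0; on 'a' 0 → fail=0;  out {0}∪∅={0}
  n4('cc'): parent n3 fail=0; on 'c' 0 → fail=3;  out ∅∪∅=∅
  n5('cca'): parent n4 fail=3; on 'a' 3→0 → fail=0;  out ∅∪∅=∅
  n6('ccab'): parent n5 fail=0; on 'b' 0 → fail=0;  out {1}∪∅={1}

Text stream:
i=0 'd': node 0→1
i=1 'a': node 1→2  emit P0@[0:1]
i=2 'b': node 2→0 (via fail)
i=3 'd': node 0→1
i=4 'd': node 1→1 (via fail)
i=5 'a': node 1→2  emit P0@[4:5]
i=6 'a': node 2→0 (via fail)
i=7 'b': node 0→0
i=8 'a': node 0→0
i=9 'c': node 0→3
i=10 'c': node 3→4
i=11 'c': node 4→4 (via fail)
i=12 'a': node 4→5
i=13 'b': node 5→6  emit P1@[10:13]
i=14 'a': node 6→0 (via fail)
i=15 'c': node 0→3
i=16 'c': node 3→4
i=17 'c': node 4→4 (via fail)
i=18 'c': node 4→4 (via fail)
i=19 'a': node 4→5
i=20 'b': node 5→6  emit P1@[17:20]
i=21 'c': node 6→3 (via fail)
i=22 'b': node 3→0 (via fail)

All matches (sorted): [[1,0],[5,0],[13,1],[20,1]]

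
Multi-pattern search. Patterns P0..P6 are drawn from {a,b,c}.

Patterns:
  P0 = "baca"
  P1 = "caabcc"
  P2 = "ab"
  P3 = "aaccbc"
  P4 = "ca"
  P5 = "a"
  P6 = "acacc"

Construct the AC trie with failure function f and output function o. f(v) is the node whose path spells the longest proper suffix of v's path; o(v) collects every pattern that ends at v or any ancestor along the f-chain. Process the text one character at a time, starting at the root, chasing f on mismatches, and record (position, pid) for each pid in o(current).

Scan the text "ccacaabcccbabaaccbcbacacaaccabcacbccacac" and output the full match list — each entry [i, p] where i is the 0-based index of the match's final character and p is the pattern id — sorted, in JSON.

Construct AC machine:
Trie nodes:
  n0 'ε': a→11 b→1 c→5
  n1 'b': a→2
  n2 'ba': c→3
  n3 'bac': a→4
  n4 'baca': ·  [P0 ends]
  n5 'c': a→6
  n6 'ca': a→7  [P4 ends]
  n7 'caa': b→8
  n8 'caab': c→9
  n9 'caabc': c→10
  n10 'caabcc': ·  [P1 ends]
  n11 'a': a→13 b→12 c→18  [P5 ends]
  n12 'ab': ·  [P2 ends]
  n13 'aa': c→14
  n14 'aac': c→15
  n15 'aacc': b→16
  n16 'aaccb': c→17
  n17 'aaccbc': ·  [P3 ends]
  n18 'ac': a→19
  n19 'aca': c→20
  n20 'acac': c→21
  n21 'acacc': ·  [P6 ends]

Failure links (BFS by depth):
  fail(1) 'b': from fail(0)=0 chase 'b': 0 ⇒ 0;  out=∅∪out(0)=∅
  fail(5) 'c': from fail(0)=0 chase 'c': 0 ⇒ 0;  out=∅∪out(0)=∅
  fail(11) 'a': from fail(0)=0 chase 'a': 0 ⇒ 0;  out={5}∪out(0)={5}
  fail(2) 'ba': from fail(1)=0 chase 'a': 0 ⇒ 11;  out=∅∪out(11)={5}
  fail(6) 'ca': from fail(5)=0 chase 'a': 0 ⇒ 11;  out={4}∪out(11)={4,5}
  fail(12) 'ab': from fail(11)=0 chase 'b': 0 ⇒ 1;  out={2}∪out(1)={2}
  fail(13) 'aa': from fail(11)=0 chase 'a': 0 ⇒ 11;  out=∅∪out(11)={5}
  fail(18) 'ac': from fail(11)=0 chase 'c': 0 ⇒ 5;  out=∅∪out(5)=∅
  fail(3) 'bac': from fail(2)=11 chase 'c': 11 ⇒ 18;  out=∅∪out(18)=∅
  fail(7) 'caa': from fail(6)=11 chase 'a': 11 ⇒ 13;  out=∅∪out(13)={5}
  fail(14) 'aac': from fail(13)=11 chase 'c': 11 ⇒ 18;  out=∅∪out(18)=∅
  fail(19) 'aca': from fail(18)=5 chase 'a': 5 ⇒ 6;  out=∅∪out(6)={4,5}
  fail(4) 'baca': from fail(3)=18 chase 'a': 18 ⇒ 19;  out={0}∪out(19)={0,4,5}
  fail(8) 'caab': from fail(7)=13 chase 'b': 13→11 ⇒ 12;  out=∅∪out(12)={2}
  fail(15) 'aacc': from fail(14)=18 chase 'c': 18→5→0 ⇒ 5;  out=∅∪out(5)=∅
  fail(20) 'acac': from fail(19)=6 chase 'c': 6→11 ⇒ 18;  out=∅∪out(18)=∅
  fail(9) 'caabc': from fail(8)=12 chase 'c': 12→1→0 ⇒ 5;  out=∅∪out(5)=∅
  fail(16) 'aaccb': from fail(15)=5 chase 'b': 5→0 ⇒ 1;  out=∅∪out(1)=∅
  fail(21) 'acacc': from fail(20)=18 chase 'c': 18→5→0 ⇒ 5;  out={6}∪out(5)={6}
  fail(10) 'caabcc': from fail(9)=5 chase 'c': 5→0 ⇒ 5;  out={1}∪out(5)={1}
  fail(17) 'aaccbc': from fail(16)=1 chase 'c': 1→0 ⇒ 5;  out={3}∪out(5)={3}

Text stream:
[0] read 'c'  n0⇒n5
[1] read 'c'  n5⇒n5 ·f
[2] read 'a'  n5⇒n6  ** P4@[1:2],P5@[2:2]
[3] read 'c'  n6⇒n18 ·f
[4] read 'a'  n18⇒n19  ** P4@[3:4],P5@[4:4]
[5] read 'a'  n19⇒n7 ·f  ** P5@[5:5]
[6] read 'b'  n7⇒n8  ** P2@[5:6]
[7] read 'c'  n8⇒n9
[8] read 'c'  n9⇒n10  ** P1@[3:8]
[9] read 'c'  n10⇒n5 ·f
[10] read 'b'  n5⇒n1 ·f
[11] read 'a'  n1⇒n2  ** P5@[11:11]
[12] read 'b'  n2⇒n12 ·f  ** P2@[11:12]
[13] read 'a'  n12⇒n2 ·f  ** P5@[13:13]
[14] read 'a'  n2⇒n13 ·f  ** P5@[14:14]
[15] read 'c'  n13⇒n14
[16] read 'c'  n14⇒n15
[17] read 'b'  n15⇒n16
[18] read 'c'  n16⇒n17  ** P3@[13:18]
[19] read 'b'  n17⇒n1 ·f
[20] read 'a'  n1⇒n2  ** P5@[20:20]
[21] read 'c'  n2⇒n3
[22] read 'a'  n3⇒n4  ** P0@[19:22],P4@[21:22],P5@[22:22]
[23] read 'c'  n4⇒n20 ·f
[24] read 'a'  n20⇒n19 ·f  ** P4@[23:24],P5@[24:24]
[25] read 'a'  n19⇒n7 ·f  ** P5@[25:25]
[26] read 'c'  n7⇒n14 ·f
[27] read 'c'  n14⇒n15
[28] read 'a'  n15⇒n6 ·f  ** P4@[27:28],P5@[28:28]
[29] read 'b'  n6⇒n12 ·f  ** P2@[28:29]
[30] read 'c'  n12⇒n5 ·f
[31] read 'a'  n5⇒n6  ** P4@[30:31],P5@[31:31]
[32] read 'c'  n6⇒n18 ·f
[33] read 'b'  n18⇒n1 ·f
[34] read 'c'  n1⇒n5 ·f
[35] read 'c'  n5⇒n5 ·f
[36] read 'a'  n5⇒n6  ** P4@[35:36],P5@[36:36]
[37] read 'c'  n6⇒n18 ·f
[38] read 'a'  n18⇒n19  ** P4@[37:38],P5@[38:38]
[39] read 'c'  n19⇒n20

All matches (sorted): [[2,4],[2,5],[4,4],[4,5],[5,5],[6,2],[8,1],[11,5],[12,2],[13,5],[14,5],[18,3],[20,5],[22,0],[22,4],[22,5],[24,4],[24,5],[25,5],[28,4],[28,5],[29,2],[31,4],[31,5],[36,4],[36,5],[38,4],[38,5]]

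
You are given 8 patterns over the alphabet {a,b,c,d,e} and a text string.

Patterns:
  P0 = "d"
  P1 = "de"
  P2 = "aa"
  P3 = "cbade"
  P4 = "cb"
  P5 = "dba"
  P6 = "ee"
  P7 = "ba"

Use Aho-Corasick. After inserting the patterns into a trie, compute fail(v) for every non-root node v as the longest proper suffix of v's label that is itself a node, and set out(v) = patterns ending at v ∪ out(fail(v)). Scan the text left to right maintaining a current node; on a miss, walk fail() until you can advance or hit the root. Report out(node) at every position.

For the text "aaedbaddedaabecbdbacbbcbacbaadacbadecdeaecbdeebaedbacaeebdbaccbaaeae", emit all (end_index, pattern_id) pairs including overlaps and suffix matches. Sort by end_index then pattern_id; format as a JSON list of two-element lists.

Construct AC machine:
Trie nodes:
  n0 'ε': a→3 b→14 c→5 d→1 e→12
  n1 'd': b→10 e→2  ←P0
  n2 'de': ·  ←P1
  n3 'a': a→4
  n4 'aa': ·  ←P2
  n5 'c': b→6
  n6 'cb': a→7  ←P4
  n7 'cba': d→8
  n8 'cbad': e→9
  n9 'cbade': ·  ←P3
  n10 'db': a→11
  n11 'dba': ·  ←P5
  n12 'e': e→13
  n13 'ee': ·  ←P6
  n14 'b': a→15
  n15 'ba': ·  ←P7

Failure links (BFS by depth):
  n1('d'): parent n0 fail=0; on 'd' 0 → fail=0;  out {0}∪∅={0}
  n3('a'): parent n0 fail=0; on 'a' 0 → fail=0;  out ∅∪∅=∅
  n5('c'): parent n0 fail=0; on 'c' 0 → fail=0;  out ∅∪∅=∅
  n12('e'): parent n0 fail=0; on 'e' 0 → fail=0;  out ∅∪∅=∅
  n14('b'): parent n0 fail=0; on 'b' 0 → fail=0;  out ∅∪∅=∅
  n2('de'): parent n1 fail=0; on 'e' 0 → fail=12;  out {1}∪∅={1}
  n4('aa'): parent n3 fail=0; on 'a' 0 → fail=3;  out {2}∪∅={2}
  n6('cb'): parent n5 fail=0; on 'b' 0 → fail=14;  out {4}∪∅={4}
  n10('db'): parent n1 fail=0; on 'b' 0 → fail=14;  out ∅∪∅=∅
  n13('ee'): parent n12 fail=0; on 'e' 0 → fail=12;  out {6}∪∅={6}
  n15('ba'): parent n14 fail=0; on 'a' 0 → fail=3;  out {7}∪∅={7}
  n7('cba'): parent n6 fail=14; on 'a' 14 → fail=15;  out ∅∪{7}={7}
  n11('dba'): parent n10 fail=14; on 'a' 14 → fail=15;  out {5}∪{7}={5,7}
  n8('cbad'): parent n7 fail=15; on 'd' 15→3→0 → fail=1;  out ∅∪{0}={0}
  n9('cbade'): parent n8 fail=1; on 'e' 1 → fail=2;  out {3}∪{1}={1,3}

Scan:
i=0 'a': node 0→3
i=1 'a': node 3→4  emit P2@[0:1]
i=2 'e': node 4→12 (fail-walked)
i=3 'd': node 12→1 (fail-walked)  emit P0@[3:3]
i=4 'b': node 1→10
i=5 'a': node 10→11  emit P5@[3:5],P7@[4:5]
i=6 'd': node 11→1 (fail-walked)  emit P0@[6:6]
i=7 'd': node 1→1 (fail-walked)  emit P0@[7:7]
i=8 'e': node 1→2  emit P1@[7:8]
i=9 'd': node 2→1 (fail-walked)  emit P0@[9:9]
i=10 'a': node 1→3 (fail-walked)
i=11 'a': node 3→4  emit P2@[10:11]
i=12 'b': node 4→14 (fail-walked)
i=13 'e': node 14→12 (fail-walked)
i=14 'c': node 12→5 (fail-walked)
i=15 'b': node 5→6  emit P4@[14:15]
i=16 'd': node 6→1 (fail-walked)  emit P0@[16:16]
i=17 'b': node 1→10
i=18 'a': node 10→11  emit P5@[16:18],P7@[17:18]
i=19 'c': node 11→5 (fail-walked)
i=20 'b': node 5→6  emit P4@[19:20]
i=21 'b': node 6→14 (fail-walked)
i=22 'c': node 14→5 (fail-walked)
i=23 'b': node 5→6  emit P4@[22:23]
i=24 'a': node 6→7  emit P7@[23:24]
i=25 'c': node 7→5 (fail-walked)
i=26 'b': node 5→6  emit P4@[25:26]
i=27 'a': node 6→7  emit P7@[26:27]
i=28 'a': node 7→4 (fail-walked)  emit P2@[27:28]
i=29 'd': node 4→1 (fail-walked)  emit P0@[29:29]
i=30 'a': node 1→3 (fail-walked)
i=31 'c': node 3→5 (fail-walked)
i=32 'b': node 5→6  emit P4@[31:32]
i=33 'a': node 6→7  emit P7@[32:33]
i=34 'd': node 7→8  emit P0@[34:34]
i=35 'e': node 8→9  emit P1@[34:35],P3@[31:35]
i=36 'c': node 9→5 (fail-walked)
i=37 'd': node 5→1 (fail-walked)  emit P0@[37:37]
i=38 'e': node 1→2  emit P1@[37:38]
i=39 'a': node 2→3 (fail-walked)
i=40 'e': node 3→12 (fail-walked)
i=41 'c': node 12→5 (fail-walked)
i=42 'b': node 5→6  emit P4@[41:42]
i=43 'd': node 6→1 (fail-walked)  emit P0@[43:43]
i=44 'e': node 1→2  emit P1@[43:44]
i=45 'e': node 2→13 (fail-walked)  emit P6@[44:45]
i=46 'b': node 13→14 (fail-walked)
i=47 'a': node 14→15  emit P7@[46:47]
i=48 'e': node 15→12 (fail-walked)
i=49 'd': node 12→1 (fail-walked)  emit P0@[49:49]
i=50 'b': node 1→10
i=51 'a': node 10→11  emit P5@[49:51],P7@[50:51]
i=52 'c': node 11→5 (fail-walked)
i=53 'a': node 5→3 (fail-walked)
i=54 'e': node 3→12 (fail-walked)
i=55 'e': node 12→13  emit P6@[54:55]
i=56 'b': node 13→14 (fail-walked)
i=57 'd': node 14→1 (fail-walked)  emit P0@[57:57]
i=58 'b': node 1→10
i=59 'a': node 10→11  emit P5@[57:59],P7@[58:59]
i=60 'c': node 11→5 (fail-walked)
i=61 'c': node 5→5 (fail-walked)
i=62 'b': node 5→6  emit P4@[61:62]
i=63 'a': node 6→7  emit P7@[62:63]
i=64 'a': node 7→4 (fail-walked)  emit P2@[63:64]
i=65 'e': node 4→12 (fail-walked)
i=66 'a': node 12→3 (fail-walked)
i=67 'e': node 3→12 (fail-walked)

Result: [[1,2],[3,0],[5,5],[5,7],[6,0],[7,0],[8,1],[9,0],[11,2],[15,4],[16,0],[18,5],[18,7],[20,4],[23,4],[24,7],[26,4],[27,7],[28,2],[29,0],[32,4],[33,7],[34,0],[35,1],[35,3],[37,0],[38,1],[42,4],[43,0],[44,1],[45,6],[47,7],[49,0],[51,5],[51,7],[55,6],[57,0],[59,5],[59,7],[62,4],[63,7],[64,2]]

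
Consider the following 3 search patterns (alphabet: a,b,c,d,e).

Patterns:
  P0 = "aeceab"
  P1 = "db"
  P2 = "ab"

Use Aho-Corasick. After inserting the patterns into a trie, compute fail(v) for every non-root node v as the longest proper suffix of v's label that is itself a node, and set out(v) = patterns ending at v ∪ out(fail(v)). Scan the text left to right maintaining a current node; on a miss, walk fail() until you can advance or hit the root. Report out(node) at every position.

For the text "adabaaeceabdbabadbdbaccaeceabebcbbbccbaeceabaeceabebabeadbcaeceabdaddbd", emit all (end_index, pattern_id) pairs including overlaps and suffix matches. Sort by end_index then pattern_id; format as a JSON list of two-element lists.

Build automaton:
Trie nodes:
  n0 'ε': a→1 d→7
  n1 'a': b→9 e→2
  n2 'ae': c→3
  n3 'aec': e→4
  n4 'aece': a→5
  n5 'aecea': b→6
  n6 'aeceab': ·  ←P0
  n7 'd': b→8
  n8 'db': ·  ←P1
  n9 'ab': ·  ←P2

Failure links (BFS by depth):
  fail(1) 'a': from fail(0)=0 chase 'a': 0 ⇒ 0;  out=∅∪out(0)=∅
  fail(7) 'd': from fail(0)=0 chase 'd': 0 ⇒ 0;  out=∅∪out(0)=∅
  fail(2) 'ae': from fail(1)=0 chase 'e': 0 ⇒ 0;  out=∅∪out(0)=∅
  fail(8) 'db': from fail(7)=0 chase 'b': 0 ⇒ 0;  out={1}∪out(0)={1}
  fail(9) 'ab': from fail(1)=0 chase 'b': 0 ⇒ 0;  out={2}∪out(0)={2}
  fail(3) 'aec': from fail(2)=0 chase 'c': 0 ⇒ 0;  out=∅∪out(0)=∅
  fail(4) 'aece': from fail(3)=0 chase 'e': 0 ⇒ 0;  out=∅∪out(0)=∅
  fail(5) 'aecea': from fail(4)=0 chase 'a': 0 ⇒ 1;  out=∅∪out(1)=∅
  fail(6) 'aeceab': from fail(5)=1 chase 'b': 1 ⇒ 9;  out={0}∪out(9)={0,2}

Scan:
[0] read 'a'  n0⇒n1
[1] read 'd'  n1⇒n7 ·f
[2] read 'a'  n7⇒n1 ·f
[3] read 'b'  n1⇒n9  ** P2@[2:3]
[4] read 'a'  n9⇒n1 ·f
[5] read 'a'  n1⇒n1 ·f
[6] read 'e'  n1⇒n2
[7] read 'c'  n2⇒n3
[8] read 'e'  n3⇒n4
[9] read 'a'  n4⇒n5
[10] read 'b'  n5⇒n6  ** P0@[5:10],P2@[9:10]
[11] read 'd'  n6⇒n7 ·f
[12] read 'b'  n7⇒n8  ** P1@[11:12]
[13] read 'a'  n8⇒n1 ·f
[14] read 'b'  n1⇒n9  ** P2@[13:14]
[15] read 'a'  n9⇒n1 ·f
[16] read 'd'  n1⇒n7 ·f
[17] read 'b'  n7⇒n8  ** P1@[16:17]
[18] read 'd'  n8⇒n7 ·f
[19] read 'b'  n7⇒n8  ** P1@[18:19]
[20] read 'a'  n8⇒n1 ·f
[21] read 'c'  n1⇒n0 ·f
[22] read 'c'  n0⇒n0
[23] read 'a'  n0⇒n1
[24] read 'e'  n1⇒n2
[25] read 'c'  n2⇒n3
[26] read 'e'  n3⇒n4
[27] read 'a'  n4⇒n5
[28] read 'b'  n5⇒n6  ** P0@[23:28],P2@[27:28]
[29] read 'e'  n6⇒n0 ·f
[30] read 'b'  n0⇒n0
[31] read 'c'  n0⇒n0
[32] read 'b'  n0⇒n0
[33] read 'b'  n0⇒n0
[34] read 'b'  n0⇒n0
[35] read 'c'  n0⇒n0
[36] read 'c'  n0⇒n0
[37] read 'b'  n0⇒n0
[38] read 'a'  n0⇒n1
[39] read 'e'  n1⇒n2
[40] read 'c'  n2⇒n3
[41] read 'e'  n3⇒n4
[42] read 'a'  n4⇒n5
[43] read 'b'  n5⇒n6  ** P0@[38:43],P2@[42:43]
[44] read 'a'  n6⇒n1 ·f
[45] read 'e'  n1⇒n2
[46] read 'c'  n2⇒n3
[47] read 'e'  n3⇒n4
[48] read 'a'  n4⇒n5
[49] read 'b'  n5⇒n6  ** P0@[44:49],P2@[48:49]
[50] read 'e'  n6⇒n0 ·f
[51] read 'b'  n0⇒n0
[52] read 'a'  n0⇒n1
[53] read 'b'  n1⇒n9  ** P2@[52:53]
[54] read 'e'  n9⇒n0 ·f
[55] read 'a'  n0⇒n1
[56] read 'd'  n1⇒n7 ·f
[57] read 'b'  n7⇒n8  ** P1@[56:57]
[58] read 'c'  n8⇒n0 ·f
[59] read 'a'  n0⇒n1
[60] read 'e'  n1⇒n2
[61] read 'c'  n2⇒n3
[62] read 'e'  n3⇒n4
[63] read 'a'  n4⇒n5
[64] read 'b'  n5⇒n6  ** P0@[59:64],P2@[63:64]
[65] read 'd'  n6⇒n7 ·f
[66] read 'a'  n7⇒n1 ·f
[67] read 'd'  n1⇒n7 ·f
[68] read 'd'  n7⇒n7 ·f
[69] read 'b'  n7⇒n8  ** P1@[68:69]
[70] read 'd'  n8⇒n7 ·f

Result: [[3,2],[10,0],[10,2],[12,1],[14,2],[17,1],[19,1],[28,0],[28,2],[43,0],[43,2],[49,0],[49,2],[53,2],[57,1],[64,0],[64,2],[69,1]]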